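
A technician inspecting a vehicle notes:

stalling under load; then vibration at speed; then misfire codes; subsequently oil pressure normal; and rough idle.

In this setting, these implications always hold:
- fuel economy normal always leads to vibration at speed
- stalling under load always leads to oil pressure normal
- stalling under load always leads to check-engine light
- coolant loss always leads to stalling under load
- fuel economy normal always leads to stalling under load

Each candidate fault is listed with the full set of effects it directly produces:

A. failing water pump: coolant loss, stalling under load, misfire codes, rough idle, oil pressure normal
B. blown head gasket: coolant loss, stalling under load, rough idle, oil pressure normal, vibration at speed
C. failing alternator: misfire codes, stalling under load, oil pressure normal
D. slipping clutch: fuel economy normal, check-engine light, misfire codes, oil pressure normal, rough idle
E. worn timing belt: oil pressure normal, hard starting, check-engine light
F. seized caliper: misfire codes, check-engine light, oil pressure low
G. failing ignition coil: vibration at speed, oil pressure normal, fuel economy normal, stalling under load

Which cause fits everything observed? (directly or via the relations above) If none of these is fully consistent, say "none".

Per-candidate check:
(A) failing water pump — stalling under load +; vibration at speed -; misfire codes +; oil pressure normal +; rough idle +
(B) blown head gasket — does not account for misfire codes
(C) failing alternator — stalling under load +; vibration at speed -; misfire codes +; oil pressure normal +; rough idle -
(D) slipping clutch — accounts for every observation (stalling under load by fuel economy normal → stalling under load)
(E) worn timing belt — stalling under load -; vibration at speed -; misfire codes -; oil pressure normal +; rough idle -
(F) seized caliper — stalling under load -; vibration at speed -; misfire codes +; oil pressure normal -; rough idle -
(G) failing ignition coil — does not account for misfire codes, rough idle
(D) alone accounts for all the evidence.

D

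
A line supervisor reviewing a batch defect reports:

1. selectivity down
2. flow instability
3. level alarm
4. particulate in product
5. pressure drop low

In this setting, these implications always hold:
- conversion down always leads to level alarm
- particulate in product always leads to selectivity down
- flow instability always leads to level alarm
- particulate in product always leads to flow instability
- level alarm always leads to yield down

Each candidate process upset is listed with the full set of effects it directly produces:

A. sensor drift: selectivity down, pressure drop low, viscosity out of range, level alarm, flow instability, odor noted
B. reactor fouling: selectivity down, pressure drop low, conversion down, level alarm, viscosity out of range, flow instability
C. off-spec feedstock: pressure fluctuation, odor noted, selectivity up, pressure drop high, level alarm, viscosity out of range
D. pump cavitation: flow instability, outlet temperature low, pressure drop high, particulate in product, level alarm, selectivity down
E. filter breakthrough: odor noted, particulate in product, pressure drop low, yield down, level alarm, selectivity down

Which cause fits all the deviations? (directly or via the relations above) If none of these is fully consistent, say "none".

E

Per-candidate check:
(A) sensor drift — does not account for particulate in product
(B) reactor fouling — selectivity down match; flow instability match; level alarm match; particulate in product miss; pressure drop low match
(C) off-spec feedstock — fails on selectivity down, flow instability, particulate in product, pressure drop low (predicts selectivity up, not selectivity down; predicts pressure drop high, not pressure drop low)
(D) pump cavitation — fails on pressure drop low (predicts pressure drop high, not pressure drop low)
(E) filter breakthrough — selectivity down match; flow instability match (by particulate in product → flow instability); level alarm match; particulate in product match; pressure drop low match
(E) is the only candidate with no mismatches.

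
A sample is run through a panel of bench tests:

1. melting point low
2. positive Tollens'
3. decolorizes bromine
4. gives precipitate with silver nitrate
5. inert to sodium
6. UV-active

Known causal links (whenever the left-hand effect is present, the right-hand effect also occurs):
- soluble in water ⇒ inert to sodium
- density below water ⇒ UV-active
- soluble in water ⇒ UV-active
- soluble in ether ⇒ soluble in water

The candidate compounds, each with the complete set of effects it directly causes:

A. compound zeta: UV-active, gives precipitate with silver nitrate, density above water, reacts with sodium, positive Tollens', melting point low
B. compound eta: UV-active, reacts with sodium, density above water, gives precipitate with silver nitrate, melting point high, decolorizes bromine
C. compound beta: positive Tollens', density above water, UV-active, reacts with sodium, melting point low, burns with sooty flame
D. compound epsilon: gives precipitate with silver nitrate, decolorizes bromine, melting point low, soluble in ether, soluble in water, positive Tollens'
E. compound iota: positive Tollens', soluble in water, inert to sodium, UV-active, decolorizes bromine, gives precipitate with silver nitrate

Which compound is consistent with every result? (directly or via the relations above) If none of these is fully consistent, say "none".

Testing each hypothesis:
(A) compound zeta — fails on decolorizes bromine, inert to sodium (predicts reacts with sodium, not inert to sodium)
(B) compound eta — fails on melting point low, positive Tollens', inert to sodium (predicts melting point high, not melting point low; predicts reacts with sodium, not inert to sodium)
(C) compound beta — fails on decolorizes bromine, gives precipitate with silver nitrate, inert to sodium (predicts reacts with sodium, not inert to sodium)
(D) compound epsilon — melting point low yes; positive Tollens' yes; decolorizes bromine yes; gives precipitate with silver nitrate yes; inert to sodium yes (by soluble in water → inert to sodium); UV-active yes (by soluble in water → UV-active)
(E) compound iota — melting point low NO; positive Tollens' yes; decolorizes bromine yes; gives precipitate with silver nitrate yes; inert to sodium yes; UV-active yes
(D) is the only candidate with no mismatches.

D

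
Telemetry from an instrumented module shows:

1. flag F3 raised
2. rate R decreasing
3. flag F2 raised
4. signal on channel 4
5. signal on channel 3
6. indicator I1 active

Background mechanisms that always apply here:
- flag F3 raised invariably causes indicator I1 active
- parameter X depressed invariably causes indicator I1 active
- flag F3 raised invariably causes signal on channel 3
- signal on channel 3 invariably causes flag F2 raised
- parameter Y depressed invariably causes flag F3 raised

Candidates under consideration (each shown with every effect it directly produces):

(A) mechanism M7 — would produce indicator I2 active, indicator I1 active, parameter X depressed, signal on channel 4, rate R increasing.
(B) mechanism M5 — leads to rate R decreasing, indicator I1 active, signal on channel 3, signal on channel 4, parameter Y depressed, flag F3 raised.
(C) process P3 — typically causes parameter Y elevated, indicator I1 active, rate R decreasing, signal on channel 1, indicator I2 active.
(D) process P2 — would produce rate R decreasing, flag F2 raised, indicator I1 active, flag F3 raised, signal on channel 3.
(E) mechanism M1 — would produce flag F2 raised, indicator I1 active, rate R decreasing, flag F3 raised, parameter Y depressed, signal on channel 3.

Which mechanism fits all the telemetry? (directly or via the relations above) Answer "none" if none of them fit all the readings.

B

For each candidate, compare predicted effects to what was observed:
(A) mechanism M7 — flag F3 raised -; rate R decreasing -; flag F2 raised -; signal on channel 4 +; signal on channel 3 -; indicator I1 active +
(B) mechanism M5 — accounts for every observation (flag F2 raised by signal on channel 3 → flag F2 raised)
(C) process P3 — flag F3 raised -; rate R decreasing +; flag F2 raised -; signal on channel 4 -; signal on channel 3 -; indicator I1 active +
(D) process P2 — flag F3 raised +; rate R decreasing +; flag F2 raised +; signal on channel 4 -; signal on channel 3 +; indicator I1 active +
(E) mechanism M1 — does not account for signal on channel 4
(B) alone accounts for all the evidence.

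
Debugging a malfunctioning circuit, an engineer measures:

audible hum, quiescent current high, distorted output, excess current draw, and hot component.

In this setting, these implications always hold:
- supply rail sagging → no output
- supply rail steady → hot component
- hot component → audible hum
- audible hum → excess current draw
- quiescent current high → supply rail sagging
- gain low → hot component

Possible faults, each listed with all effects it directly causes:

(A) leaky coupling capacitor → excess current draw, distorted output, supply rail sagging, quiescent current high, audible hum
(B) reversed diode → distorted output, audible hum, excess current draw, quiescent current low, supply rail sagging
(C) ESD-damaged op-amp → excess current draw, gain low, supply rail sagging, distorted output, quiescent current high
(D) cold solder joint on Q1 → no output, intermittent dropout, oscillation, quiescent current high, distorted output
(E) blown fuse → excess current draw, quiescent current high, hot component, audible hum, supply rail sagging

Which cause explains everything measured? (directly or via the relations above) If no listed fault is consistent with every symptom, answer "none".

C

Per-candidate check:
(A) leaky coupling capacitor — does not account for hot component
(B) reversed diode — fails on quiescent current high, hot component (predicts quiescent current low, not quiescent current high)
(C) ESD-damaged op-amp — audible hum + (by gain low → hot component → audible hum); quiescent current high +; distorted output +; excess current draw +; hot component + (by gain low → hot component)
(D) cold solder joint on Q1 — does not account for audible hum, excess current draw, hot component
(E) blown fuse — audible hum +; quiescent current high +; distorted output -; excess current draw +; hot component +
(C) alone accounts for all the evidence.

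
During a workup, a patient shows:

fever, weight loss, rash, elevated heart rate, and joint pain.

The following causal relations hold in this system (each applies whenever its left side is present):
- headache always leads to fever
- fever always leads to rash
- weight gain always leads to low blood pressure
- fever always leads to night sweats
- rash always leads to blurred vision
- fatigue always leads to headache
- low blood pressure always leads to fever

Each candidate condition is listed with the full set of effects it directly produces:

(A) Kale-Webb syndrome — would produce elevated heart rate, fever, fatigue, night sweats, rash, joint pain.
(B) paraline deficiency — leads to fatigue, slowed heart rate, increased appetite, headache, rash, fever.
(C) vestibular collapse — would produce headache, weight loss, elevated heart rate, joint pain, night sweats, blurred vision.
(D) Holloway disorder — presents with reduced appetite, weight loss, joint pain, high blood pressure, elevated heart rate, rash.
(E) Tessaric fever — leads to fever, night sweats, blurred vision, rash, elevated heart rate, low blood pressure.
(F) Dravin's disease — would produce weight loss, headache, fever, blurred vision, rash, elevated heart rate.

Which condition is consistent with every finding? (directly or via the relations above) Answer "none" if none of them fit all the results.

C

Checking each candidate against the observations:
(A) Kale-Webb syndrome — does not account for weight loss
(B) paraline deficiency — fails on weight loss, elevated heart rate, joint pain (predicts slowed heart rate, not elevated heart rate)
(C) vestibular collapse — fever yes (by headache → fever); weight loss yes; rash yes (by headache → fever → rash); elevated heart rate yes; joint pain yes
(D) Holloway disorder — fever NO; weight loss yes; rash yes; elevated heart rate yes; joint pain yes
(E) Tessaric fever — does not account for weight loss, joint pain
(F) Dravin's disease — fever yes; weight loss yes; rash yes; elevated heart rate yes; joint pain NO
(C) is the only candidate with no mismatches.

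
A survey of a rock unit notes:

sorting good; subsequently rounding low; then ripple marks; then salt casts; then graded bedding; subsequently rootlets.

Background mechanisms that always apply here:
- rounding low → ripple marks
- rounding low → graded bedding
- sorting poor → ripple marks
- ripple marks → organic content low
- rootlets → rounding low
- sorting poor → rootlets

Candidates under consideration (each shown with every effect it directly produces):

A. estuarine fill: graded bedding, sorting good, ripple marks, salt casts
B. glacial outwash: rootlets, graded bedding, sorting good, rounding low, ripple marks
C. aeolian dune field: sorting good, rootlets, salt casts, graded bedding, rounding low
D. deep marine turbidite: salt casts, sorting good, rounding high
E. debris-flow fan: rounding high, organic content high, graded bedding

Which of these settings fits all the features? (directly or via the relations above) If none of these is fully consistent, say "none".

C

For each candidate, compare predicted effects to what was observed:
(A) estuarine fill — does not account for rounding low, rootlets
(B) glacial outwash — sorting good +; rounding low +; ripple marks +; salt casts -; graded bedding +; rootlets +
(C) aeolian dune field — accounts for every observation (ripple marks via rounding low → ripple marks)
(D) deep marine turbidite — fails on rounding low, ripple marks, graded bedding, rootlets (predicts rounding high, not rounding low)
(E) debris-flow fan — sorting good -; rounding low -; ripple marks -; salt casts -; graded bedding +; rootlets -
(C) is the only candidate with no mismatches.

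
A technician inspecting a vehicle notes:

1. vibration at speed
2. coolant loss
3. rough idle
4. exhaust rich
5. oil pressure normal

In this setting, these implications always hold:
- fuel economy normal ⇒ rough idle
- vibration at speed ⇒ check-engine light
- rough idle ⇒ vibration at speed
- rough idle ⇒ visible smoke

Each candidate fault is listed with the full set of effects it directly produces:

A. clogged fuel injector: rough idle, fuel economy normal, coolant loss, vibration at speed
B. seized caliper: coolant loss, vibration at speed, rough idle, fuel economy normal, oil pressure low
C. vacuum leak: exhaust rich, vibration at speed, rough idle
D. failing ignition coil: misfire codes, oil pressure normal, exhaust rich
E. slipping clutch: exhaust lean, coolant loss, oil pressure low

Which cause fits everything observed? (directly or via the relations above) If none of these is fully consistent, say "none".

none

For each candidate, compare predicted effects to what was observed:
(A) clogged fuel injector — vibration at speed match; coolant loss match; rough idle match; exhaust rich miss; oil pressure normal miss
(B) seized caliper — vibration at speed match; coolant loss match; rough idle match; exhaust rich miss; oil pressure normal miss
(C) vacuum leak — does not account for coolant loss, oil pressure normal
(D) failing ignition coil — vibration at speed miss; coolant loss miss; rough idle miss; exhaust rich match; oil pressure normal match
(E) slipping clutch — fails on vibration at speed, rough idle, exhaust rich, oil pressure normal (predicts exhaust lean, not exhaust rich; predicts oil pressure low, not oil pressure normal)
None of the listed candidates fits everything.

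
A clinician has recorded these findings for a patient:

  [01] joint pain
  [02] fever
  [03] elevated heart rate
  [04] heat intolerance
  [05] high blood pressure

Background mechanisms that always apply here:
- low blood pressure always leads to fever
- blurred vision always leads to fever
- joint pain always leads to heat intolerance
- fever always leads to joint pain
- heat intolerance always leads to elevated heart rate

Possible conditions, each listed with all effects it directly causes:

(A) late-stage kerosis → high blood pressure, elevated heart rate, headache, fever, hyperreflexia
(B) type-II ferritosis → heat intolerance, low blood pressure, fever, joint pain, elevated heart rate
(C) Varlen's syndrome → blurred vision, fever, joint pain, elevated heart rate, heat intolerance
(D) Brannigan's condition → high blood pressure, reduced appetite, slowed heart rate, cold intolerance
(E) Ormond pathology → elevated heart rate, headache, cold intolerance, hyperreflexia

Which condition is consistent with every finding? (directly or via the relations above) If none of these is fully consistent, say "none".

For each candidate, compare predicted effects to what was observed:
(A) late-stage kerosis — accounts for every observation (joint pain via fever → joint pain)
(B) type-II ferritosis — joint pain match; fever match; elevated heart rate match; heat intolerance match; high blood pressure miss
(C) Varlen's syndrome — does not account for high blood pressure
(D) Brannigan's condition — fails on joint pain, fever, elevated heart rate, heat intolerance (predicts slowed heart rate, not elevated heart rate; predicts cold intolerance, not heat intolerance)
(E) Ormond pathology — fails on joint pain, fever, heat intolerance, high blood pressure (predicts cold intolerance, not heat intolerance)
(A) is the only candidate with no mismatches.

A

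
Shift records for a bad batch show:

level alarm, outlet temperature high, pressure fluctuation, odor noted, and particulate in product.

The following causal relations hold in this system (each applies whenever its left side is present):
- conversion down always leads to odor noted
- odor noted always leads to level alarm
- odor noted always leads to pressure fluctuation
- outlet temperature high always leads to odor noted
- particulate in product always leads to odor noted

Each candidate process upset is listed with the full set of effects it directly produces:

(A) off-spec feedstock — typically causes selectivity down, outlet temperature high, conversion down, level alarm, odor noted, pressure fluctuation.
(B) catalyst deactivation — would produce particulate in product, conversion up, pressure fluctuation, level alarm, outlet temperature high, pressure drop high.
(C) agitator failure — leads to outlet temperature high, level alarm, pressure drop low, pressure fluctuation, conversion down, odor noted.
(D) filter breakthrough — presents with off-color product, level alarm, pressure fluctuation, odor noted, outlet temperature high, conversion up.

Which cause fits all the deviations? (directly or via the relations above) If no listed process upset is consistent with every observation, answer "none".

Checking each candidate against the observations:
(A) off-spec feedstock — level alarm +; outlet temperature high +; pressure fluctuation +; odor noted +; particulate in product -
(B) catalyst deactivation — accounts for every observation (odor noted by outlet temperature high → odor noted)
(C) agitator failure — level alarm +; outlet temperature high +; pressure fluctuation +; odor noted +; particulate in product -
(D) filter breakthrough — does not account for particulate in product
(B) is the only candidate with no mismatches.

B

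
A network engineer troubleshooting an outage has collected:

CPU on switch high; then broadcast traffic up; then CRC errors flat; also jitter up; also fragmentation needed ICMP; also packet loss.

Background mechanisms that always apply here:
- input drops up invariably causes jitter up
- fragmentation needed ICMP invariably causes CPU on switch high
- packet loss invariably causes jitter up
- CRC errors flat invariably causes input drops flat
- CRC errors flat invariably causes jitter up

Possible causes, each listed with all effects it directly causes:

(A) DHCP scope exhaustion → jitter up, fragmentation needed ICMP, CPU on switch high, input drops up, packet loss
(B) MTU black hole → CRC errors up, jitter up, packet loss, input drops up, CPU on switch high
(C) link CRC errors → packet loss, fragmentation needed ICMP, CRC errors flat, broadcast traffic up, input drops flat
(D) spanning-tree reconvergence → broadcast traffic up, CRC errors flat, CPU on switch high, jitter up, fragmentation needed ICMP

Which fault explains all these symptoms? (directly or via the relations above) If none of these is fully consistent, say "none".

Per-candidate check:
(A) DHCP scope exhaustion — CPU on switch high +; broadcast traffic up -; CRC errors flat -; jitter up +; fragmentation needed ICMP +; packet loss +
(B) MTU black hole — CPU on switch high +; broadcast traffic up -; CRC errors flat -; jitter up +; fragmentation needed ICMP -; packet loss +
(C) link CRC errors — accounts for every observation (CPU on switch high by fragmentation needed ICMP → CPU on switch high)
(D) spanning-tree reconvergence — does not account for packet loss
Only (C) is consistent with every observation.

C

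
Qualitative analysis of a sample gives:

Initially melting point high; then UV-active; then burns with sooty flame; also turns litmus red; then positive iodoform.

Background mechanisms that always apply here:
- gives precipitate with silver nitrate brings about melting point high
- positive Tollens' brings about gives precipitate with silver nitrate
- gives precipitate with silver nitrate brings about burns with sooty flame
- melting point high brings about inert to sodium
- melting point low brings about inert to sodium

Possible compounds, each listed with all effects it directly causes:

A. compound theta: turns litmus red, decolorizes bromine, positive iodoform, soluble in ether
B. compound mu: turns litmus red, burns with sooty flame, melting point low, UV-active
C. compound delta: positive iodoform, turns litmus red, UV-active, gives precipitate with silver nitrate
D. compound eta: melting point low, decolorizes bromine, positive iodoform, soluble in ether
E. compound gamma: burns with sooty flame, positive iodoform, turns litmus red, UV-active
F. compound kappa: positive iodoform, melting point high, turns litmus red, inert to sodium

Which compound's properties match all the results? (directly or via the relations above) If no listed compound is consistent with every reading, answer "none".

C

Testing each hypothesis:
(A) compound theta — does not account for melting point high, UV-active, burns with sooty flame
(B) compound mu — fails on melting point high, positive iodoform (predicts melting point low, not melting point high)
(C) compound delta — melting point high match (through gives precipitate with silver nitrate → melting point high); UV-active match; burns with sooty flame match (through gives precipitate with silver nitrate → burns with sooty flame); turns litmus red match; positive iodoform match
(D) compound eta — melting point high miss; UV-active miss; burns with sooty flame miss; turns litmus red miss; positive iodoform match
(E) compound gamma — melting point high miss; UV-active match; burns with sooty flame match; turns litmus red match; positive iodoform match
(F) compound kappa — does not account for UV-active, burns with sooty flame
(C) is the only candidate with no mismatches.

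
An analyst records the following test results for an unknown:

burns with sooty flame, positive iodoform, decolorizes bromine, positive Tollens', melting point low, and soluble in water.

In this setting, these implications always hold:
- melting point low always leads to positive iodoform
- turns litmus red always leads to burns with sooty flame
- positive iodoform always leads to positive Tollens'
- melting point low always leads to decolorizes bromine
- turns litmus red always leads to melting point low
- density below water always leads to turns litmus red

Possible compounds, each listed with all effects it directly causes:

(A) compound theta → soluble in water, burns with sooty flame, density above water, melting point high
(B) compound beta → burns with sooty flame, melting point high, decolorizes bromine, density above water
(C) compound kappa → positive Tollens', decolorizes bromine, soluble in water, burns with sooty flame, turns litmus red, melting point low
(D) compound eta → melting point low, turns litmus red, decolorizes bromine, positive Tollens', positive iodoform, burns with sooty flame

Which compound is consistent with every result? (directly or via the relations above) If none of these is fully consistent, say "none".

Checking each candidate against the observations:
(A) compound theta — fails on positive iodoform, decolorizes bromine, positive Tollens', melting point low (predicts melting point high, not melting point low)
(B) compound beta — fails on positive iodoform, positive Tollens', melting point low, soluble in water (predicts melting point high, not melting point low)
(C) compound kappa — accounts for every observation (positive iodoform by melting point low → positive iodoform)
(D) compound eta — does not account for soluble in water
(C) is the only candidate with no mismatches.

C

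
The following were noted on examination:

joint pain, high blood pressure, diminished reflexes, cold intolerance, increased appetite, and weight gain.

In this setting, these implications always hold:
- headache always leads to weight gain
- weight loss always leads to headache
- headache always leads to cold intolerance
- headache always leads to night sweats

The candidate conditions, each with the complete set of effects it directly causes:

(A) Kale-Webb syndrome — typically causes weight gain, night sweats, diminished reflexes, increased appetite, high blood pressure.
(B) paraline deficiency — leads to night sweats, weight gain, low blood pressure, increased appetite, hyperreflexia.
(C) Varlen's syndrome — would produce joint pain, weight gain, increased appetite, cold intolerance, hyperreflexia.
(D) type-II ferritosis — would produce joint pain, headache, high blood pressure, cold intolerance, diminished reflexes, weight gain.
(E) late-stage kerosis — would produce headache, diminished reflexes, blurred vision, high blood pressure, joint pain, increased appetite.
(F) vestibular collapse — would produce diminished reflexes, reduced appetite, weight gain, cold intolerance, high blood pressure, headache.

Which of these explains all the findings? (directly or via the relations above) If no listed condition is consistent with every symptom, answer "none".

E

Checking each candidate against the observations:
(A) Kale-Webb syndrome — does not account for joint pain, cold intolerance
(B) paraline deficiency — joint pain NO; high blood pressure NO; diminished reflexes NO; cold intolerance NO; increased appetite yes; weight gain yes
(C) Varlen's syndrome — fails on high blood pressure, diminished reflexes (predicts hyperreflexia, not diminished reflexes)
(D) type-II ferritosis — joint pain yes; high blood pressure yes; diminished reflexes yes; cold intolerance yes; increased appetite NO; weight gain yes
(E) late-stage kerosis — joint pain yes; high blood pressure yes; diminished reflexes yes; cold intolerance yes (through headache → cold intolerance); increased appetite yes; weight gain yes (through headache → weight gain)
(F) vestibular collapse — fails on joint pain, increased appetite (predicts reduced appetite, not increased appetite)
(E) alone accounts for all the evidence.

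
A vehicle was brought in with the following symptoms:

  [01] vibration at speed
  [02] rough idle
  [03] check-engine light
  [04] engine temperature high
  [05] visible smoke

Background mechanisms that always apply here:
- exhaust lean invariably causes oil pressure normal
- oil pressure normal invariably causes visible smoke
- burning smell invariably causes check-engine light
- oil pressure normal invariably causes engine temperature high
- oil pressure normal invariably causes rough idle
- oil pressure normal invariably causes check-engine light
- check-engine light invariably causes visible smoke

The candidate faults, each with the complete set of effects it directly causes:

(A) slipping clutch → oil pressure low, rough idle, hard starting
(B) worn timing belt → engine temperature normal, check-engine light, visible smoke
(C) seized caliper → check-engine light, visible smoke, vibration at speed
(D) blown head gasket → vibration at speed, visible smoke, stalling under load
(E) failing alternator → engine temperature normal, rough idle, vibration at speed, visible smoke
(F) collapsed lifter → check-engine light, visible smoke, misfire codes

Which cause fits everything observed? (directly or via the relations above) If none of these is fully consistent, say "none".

none

Per-candidate check:
(A) slipping clutch — does not account for vibration at speed, check-engine light, engine temperature high, visible smoke
(B) worn timing belt — vibration at speed NO; rough idle NO; check-engine light yes; engine temperature high NO; visible smoke yes
(C) seized caliper — vibration at speed yes; rough idle NO; check-engine light yes; engine temperature high NO; visible smoke yes
(D) blown head gasket — vibration at speed yes; rough idle NO; check-engine light NO; engine temperature high NO; visible smoke yes
(E) failing alternator — vibration at speed yes; rough idle yes; check-engine light NO; engine temperature high NO; visible smoke yes
(F) collapsed lifter — does not account for vibration at speed, rough idle, engine temperature high
None of the listed candidates fits everything.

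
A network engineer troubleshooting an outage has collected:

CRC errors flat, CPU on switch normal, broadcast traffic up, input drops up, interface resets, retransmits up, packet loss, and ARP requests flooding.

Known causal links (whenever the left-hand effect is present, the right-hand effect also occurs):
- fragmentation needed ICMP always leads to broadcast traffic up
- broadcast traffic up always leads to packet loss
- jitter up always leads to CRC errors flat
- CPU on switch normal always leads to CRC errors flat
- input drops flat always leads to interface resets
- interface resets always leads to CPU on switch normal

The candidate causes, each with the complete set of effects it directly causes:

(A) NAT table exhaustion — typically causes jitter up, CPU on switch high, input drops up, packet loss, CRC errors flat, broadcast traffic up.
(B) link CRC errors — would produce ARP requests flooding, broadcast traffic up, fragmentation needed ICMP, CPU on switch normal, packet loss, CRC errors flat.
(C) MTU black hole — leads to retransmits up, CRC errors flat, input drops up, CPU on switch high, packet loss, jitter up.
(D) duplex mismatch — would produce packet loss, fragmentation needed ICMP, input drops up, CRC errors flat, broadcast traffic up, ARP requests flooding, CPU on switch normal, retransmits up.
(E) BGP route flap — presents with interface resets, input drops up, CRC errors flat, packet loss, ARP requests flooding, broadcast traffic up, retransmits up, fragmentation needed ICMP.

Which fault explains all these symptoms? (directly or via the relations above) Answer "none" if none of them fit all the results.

For each candidate, compare predicted effects to what was observed:
(A) NAT table exhaustion — fails on CPU on switch normal, interface resets, retransmits up, ARP requests flooding (predicts CPU on switch high, not CPU on switch normal)
(B) link CRC errors — does not account for input drops up, interface resets, retransmits up
(C) MTU black hole — fails on CPU on switch normal, broadcast traffic up, interface resets, ARP requests flooding (predicts CPU on switch high, not CPU on switch normal)
(D) duplex mismatch — CRC errors flat match; CPU on switch normal match; broadcast traffic up match; input drops up match; interface resets miss; retransmits up match; packet loss match; ARP requests flooding match
(E) BGP route flap — accounts for every observation (CPU on switch normal via interface resets → CPU on switch normal)
Only (E) is consistent with every observation.

E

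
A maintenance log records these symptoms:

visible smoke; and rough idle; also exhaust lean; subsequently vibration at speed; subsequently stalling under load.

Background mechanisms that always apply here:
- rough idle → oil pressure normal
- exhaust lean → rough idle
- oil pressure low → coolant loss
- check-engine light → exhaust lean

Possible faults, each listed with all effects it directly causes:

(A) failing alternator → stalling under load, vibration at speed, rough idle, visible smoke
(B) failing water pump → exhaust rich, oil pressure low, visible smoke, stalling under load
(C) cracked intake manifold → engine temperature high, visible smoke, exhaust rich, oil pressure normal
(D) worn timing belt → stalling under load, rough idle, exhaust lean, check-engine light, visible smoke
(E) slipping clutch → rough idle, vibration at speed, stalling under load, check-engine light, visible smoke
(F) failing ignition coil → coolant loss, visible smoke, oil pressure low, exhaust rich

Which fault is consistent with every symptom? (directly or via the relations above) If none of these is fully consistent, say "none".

For each candidate, compare predicted effects to what was observed:
(A) failing alternator — visible smoke match; rough idle match; exhaust lean miss; vibration at speed match; stalling under load match
(B) failing water pump — visible smoke match; rough idle miss; exhaust lean miss; vibration at speed miss; stalling under load match
(C) cracked intake manifold — fails on rough idle, exhaust lean, vibration at speed, stalling under load (predicts exhaust rich, not exhaust lean)
(D) worn timing belt — does not account for vibration at speed
(E) slipping clutch — visible smoke match; rough idle match; exhaust lean match (via check-engine light → exhaust lean); vibration at speed match; stalling under load match
(F) failing ignition coil — visible smoke match; rough idle miss; exhaust lean miss; vibration at speed miss; stalling under load miss
Only (E) is consistent with every observation.

E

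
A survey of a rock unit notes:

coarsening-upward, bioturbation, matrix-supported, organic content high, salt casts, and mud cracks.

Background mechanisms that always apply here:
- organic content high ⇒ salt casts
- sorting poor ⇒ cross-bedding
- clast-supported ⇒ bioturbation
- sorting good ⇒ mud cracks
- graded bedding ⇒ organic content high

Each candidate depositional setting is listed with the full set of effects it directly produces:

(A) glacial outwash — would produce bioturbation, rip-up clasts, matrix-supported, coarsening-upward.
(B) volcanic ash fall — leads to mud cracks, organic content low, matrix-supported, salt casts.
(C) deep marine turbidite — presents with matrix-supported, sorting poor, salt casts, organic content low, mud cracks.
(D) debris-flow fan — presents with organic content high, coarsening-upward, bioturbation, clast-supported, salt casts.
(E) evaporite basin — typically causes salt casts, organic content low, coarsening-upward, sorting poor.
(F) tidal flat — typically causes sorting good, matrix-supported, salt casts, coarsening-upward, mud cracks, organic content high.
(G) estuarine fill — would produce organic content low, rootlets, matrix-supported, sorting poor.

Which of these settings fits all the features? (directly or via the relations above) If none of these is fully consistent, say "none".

Checking each candidate against the observations:
(A) glacial outwash — coarsening-upward yes; bioturbation yes; matrix-supported yes; organic content high NO; salt casts NO; mud cracks NO
(B) volcanic ash fall — coarsening-upward NO; bioturbation NO; matrix-supported yes; organic content high NO; salt casts yes; mud cracks yes
(C) deep marine turbidite — coarsening-upward NO; bioturbation NO; matrix-supported yes; organic content high NO; salt casts yes; mud cracks yes
(D) debris-flow fan — coarsening-upward yes; bioturbation yes; matrix-supported NO; organic content high yes; salt casts yes; mud cracks NO
(E) evaporite basin — coarsening-upward yes; bioturbation NO; matrix-supported NO; organic content high NO; salt casts yes; mud cracks NO
(F) tidal flat — coarsening-upward yes; bioturbation NO; matrix-supported yes; organic content high yes; salt casts yes; mud cracks yes
(G) estuarine fill — coarsening-upward NO; bioturbation NO; matrix-supported yes; organic content high NO; salt casts NO; mud cracks NO
No candidate is consistent with all observations.

none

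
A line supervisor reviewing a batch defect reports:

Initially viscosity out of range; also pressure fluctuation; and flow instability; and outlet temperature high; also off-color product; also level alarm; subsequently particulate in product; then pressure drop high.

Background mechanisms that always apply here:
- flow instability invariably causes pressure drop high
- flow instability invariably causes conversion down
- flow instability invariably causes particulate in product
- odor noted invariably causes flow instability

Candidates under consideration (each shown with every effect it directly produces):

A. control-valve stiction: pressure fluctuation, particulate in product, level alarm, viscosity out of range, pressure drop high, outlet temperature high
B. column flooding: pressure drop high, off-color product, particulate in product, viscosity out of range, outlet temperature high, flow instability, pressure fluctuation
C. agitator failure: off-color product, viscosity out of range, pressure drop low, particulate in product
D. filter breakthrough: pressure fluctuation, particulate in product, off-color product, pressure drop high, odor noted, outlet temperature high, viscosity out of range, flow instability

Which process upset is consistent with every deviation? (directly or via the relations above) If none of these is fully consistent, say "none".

For each candidate, compare predicted effects to what was observed:
(A) control-valve stiction — does not account for flow instability, off-color product
(B) column flooding — does not account for level alarm
(C) agitator failure — fails on pressure fluctuation, flow instability, outlet temperature high, level alarm, pressure drop high (predicts pressure drop low, not pressure drop high)
(D) filter breakthrough — viscosity out of range ✓; pressure fluctuation ✓; flow instability ✓; outlet temperature high ✓; off-color product ✓; level alarm ✗; particulate in product ✓; pressure drop high ✓
Every candidate fails on at least one observation.

none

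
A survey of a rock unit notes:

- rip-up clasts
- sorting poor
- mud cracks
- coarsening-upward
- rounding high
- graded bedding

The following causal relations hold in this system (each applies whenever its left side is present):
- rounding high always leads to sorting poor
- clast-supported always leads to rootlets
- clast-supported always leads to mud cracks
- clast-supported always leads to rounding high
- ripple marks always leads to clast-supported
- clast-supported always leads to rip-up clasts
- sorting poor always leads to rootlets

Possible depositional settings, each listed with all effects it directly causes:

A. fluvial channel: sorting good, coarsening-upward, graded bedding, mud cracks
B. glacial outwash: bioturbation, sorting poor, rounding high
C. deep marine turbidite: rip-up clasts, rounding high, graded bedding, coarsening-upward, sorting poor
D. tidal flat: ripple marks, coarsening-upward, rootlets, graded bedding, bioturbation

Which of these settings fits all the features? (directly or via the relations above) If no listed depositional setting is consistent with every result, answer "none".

Checking each candidate against the observations:
(A) fluvial channel — fails on rip-up clasts, sorting poor, rounding high (predicts sorting good, not sorting poor)
(B) glacial outwash — rip-up clasts ✗; sorting poor ✓; mud cracks ✗; coarsening-upward ✗; rounding high ✓; graded bedding ✗
(C) deep marine turbidite — does not account for mud cracks
(D) tidal flat — rip-up clasts ✓ (through ripple marks → clast-supported → rip-up clasts); sorting poor ✓ (through ripple marks → clast-supported → rounding high → sorting poor); mud cracks ✓ (through ripple marks → clast-supported → mud cracks); coarsening-upward ✓; rounding high ✓ (through ripple marks → clast-supported → rounding high); graded bedding ✓
(D) is the only candidate with no mismatches.

D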